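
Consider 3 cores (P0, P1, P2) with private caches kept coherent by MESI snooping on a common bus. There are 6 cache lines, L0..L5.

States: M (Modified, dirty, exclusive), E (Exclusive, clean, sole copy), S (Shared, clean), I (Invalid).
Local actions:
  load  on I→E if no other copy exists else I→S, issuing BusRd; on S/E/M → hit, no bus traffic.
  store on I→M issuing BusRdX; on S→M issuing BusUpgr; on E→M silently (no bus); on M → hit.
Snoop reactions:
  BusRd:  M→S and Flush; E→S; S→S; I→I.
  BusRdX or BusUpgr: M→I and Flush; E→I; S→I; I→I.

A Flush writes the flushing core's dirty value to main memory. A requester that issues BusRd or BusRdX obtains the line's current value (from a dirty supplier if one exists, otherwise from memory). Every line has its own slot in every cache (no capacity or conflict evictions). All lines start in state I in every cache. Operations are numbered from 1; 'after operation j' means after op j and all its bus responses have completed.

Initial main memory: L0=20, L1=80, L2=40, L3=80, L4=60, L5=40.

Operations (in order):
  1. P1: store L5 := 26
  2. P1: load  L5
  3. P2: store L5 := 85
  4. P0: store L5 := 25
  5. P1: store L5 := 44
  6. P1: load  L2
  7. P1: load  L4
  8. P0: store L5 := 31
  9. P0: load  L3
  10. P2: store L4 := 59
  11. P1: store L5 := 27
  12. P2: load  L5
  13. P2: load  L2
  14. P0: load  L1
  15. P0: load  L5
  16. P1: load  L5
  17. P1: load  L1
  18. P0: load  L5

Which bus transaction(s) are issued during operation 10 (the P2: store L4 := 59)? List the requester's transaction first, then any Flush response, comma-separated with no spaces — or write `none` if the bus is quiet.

  op1 P1: store L5 := 26 → I/M/I on L5; bus BusRdX; mem=40
  op2 P1: load  L5 → I/M/I on L5; bus (none); mem=40
  op3 P2: store L5 := 85 → I/I/M on L5; bus BusRdX Flush; mem=26
  op4 P0: store L5 := 25 → M/I/I on L5; bus BusRdX Flush; mem=85
  op5 P1: store L5 := 44 → I/M/I on L5; bus BusRdX Flush; mem=25
  op6 P1: load  L2 → I/E/I on L2; bus BusRd; mem=40
  op7 P1: load  L4 → I/E/I on L4; bus BusRd; mem=60
  op8 P0: store L5 := 31 → M/I/I on L5; bus BusRdX Flush; mem=44
  op9 P0: load  L3 → E/I/I on L3; bus BusRd; mem=80
  op10 P2: store L4 := 59 → I/I/M on L4; bus BusRdX; mem=60
  op11 P1: store L5 := 27 → I/M/I on L5; bus BusRdX Flush; mem=31
  op12 P2: load  L5 → I/S/S on L5; bus BusRd Flush; mem=27
  op13 P2: load  L2 → I/S/S on L2; bus BusRd; mem=40
  op14 P0: load  L1 → E/I/I on L1; bus BusRd; mem=80
  op15 P0: load  L5 → S/S/S on L5; bus BusRd; mem=27
  op16 P1: load  L5 → S/S/S on L5; bus (none); mem=27
  op17 P1: load  L1 → S/S/I on L1; bus BusRd; mem=80
  op18 P0: load  L5 → S/S/S on L5; bus (none); mem=27

bus = BusRdX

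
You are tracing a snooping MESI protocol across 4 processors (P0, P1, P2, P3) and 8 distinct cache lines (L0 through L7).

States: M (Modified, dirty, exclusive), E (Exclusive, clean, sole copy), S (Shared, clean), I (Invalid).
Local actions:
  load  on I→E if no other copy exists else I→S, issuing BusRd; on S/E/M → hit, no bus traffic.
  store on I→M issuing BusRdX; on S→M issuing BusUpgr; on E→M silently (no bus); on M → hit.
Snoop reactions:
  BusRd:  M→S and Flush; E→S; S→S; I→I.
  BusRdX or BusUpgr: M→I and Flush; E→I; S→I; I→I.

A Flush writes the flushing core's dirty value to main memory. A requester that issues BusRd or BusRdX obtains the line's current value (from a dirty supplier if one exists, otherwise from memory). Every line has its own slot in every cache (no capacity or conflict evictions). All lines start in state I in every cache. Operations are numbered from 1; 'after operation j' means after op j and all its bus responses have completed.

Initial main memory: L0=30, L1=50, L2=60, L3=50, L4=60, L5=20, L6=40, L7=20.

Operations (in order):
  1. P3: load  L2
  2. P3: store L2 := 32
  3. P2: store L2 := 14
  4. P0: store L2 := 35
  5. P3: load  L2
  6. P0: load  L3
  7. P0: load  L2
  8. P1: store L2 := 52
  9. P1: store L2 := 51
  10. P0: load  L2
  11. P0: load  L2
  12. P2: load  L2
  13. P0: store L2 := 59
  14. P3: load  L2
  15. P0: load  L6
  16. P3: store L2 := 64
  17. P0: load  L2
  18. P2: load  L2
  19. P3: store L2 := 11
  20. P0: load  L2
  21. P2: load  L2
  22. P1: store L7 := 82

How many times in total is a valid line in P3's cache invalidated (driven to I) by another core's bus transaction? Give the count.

invalidations = 2

step 1: P3: load  L2  ⟶  IIIE  (L2)  txn=BusRd  M[L2]=60
step 2: P3: store L2 := 32  ⟶  IIIM  (L2)  txn=∅  M[L2]=60
step 3: P2: store L2 := 14  ⟶  IIMI  (L2)  txn=BusRdX+Flush  M[L2]=32
step 4: P0: store L2 := 35  ⟶  MIII  (L2)  txn=BusRdX+Flush  M[L2]=14
step 5: P3: load  L2  ⟶  SIIS  (L2)  txn=BusRd+Flush  M[L2]=35
step 6: P0: load  L3  ⟶  EIII  (L3)  txn=BusRd  M[L3]=50
step 7: P0: load  L2  ⟶  SIIS  (L2)  txn=∅  M[L2]=35
step 8: P1: store L2 := 52  ⟶  IMII  (L2)  txn=BusRdX  M[L2]=35
step 9: P1: store L2 := 51  ⟶  IMII  (L2)  txn=∅  M[L2]=35
step 10: P0: load  L2  ⟶  SSII  (L2)  txn=BusRd+Flush  M[L2]=51
step 11: P0: load  L2  ⟶  SSII  (L2)  txn=∅  M[L2]=51
step 12: P2: load  L2  ⟶  SSSI  (L2)  txn=BusRd  M[L2]=51
step 13: P0: store L2 := 59  ⟶  MIII  (L2)  txn=BusUpgr  M[L2]=51
step 14: P3: load  L2  ⟶  SIIS  (L2)  txn=BusRd+Flush  M[L2]=59
step 15: P0: load  L6  ⟶  EIII  (L6)  txn=BusRd  M[L6]=40
step 16: P3: store L2 := 64  ⟶  IIIM  (L2)  txn=BusUpgr  M[L2]=59
step 17: P0: load  L2  ⟶  SIIS  (L2)  txn=BusRd+Flush  M[L2]=64
step 18: P2: load  L2  ⟶  SISS  (L2)  txn=BusRd  M[L2]=64
step 19: P3: store L2 := 11  ⟶  IIIM  (L2)  txn=BusUpgr  M[L2]=64
step 20: P0: load  L2  ⟶  SIIS  (L2)  txn=BusRd+Flush  M[L2]=11
step 21: P2: load  L2  ⟶  SISS  (L2)  txn=BusRd  M[L2]=11
step 22: P1: store L7 := 82  ⟶  IMII  (L7)  txn=BusRdX  M[L7]=20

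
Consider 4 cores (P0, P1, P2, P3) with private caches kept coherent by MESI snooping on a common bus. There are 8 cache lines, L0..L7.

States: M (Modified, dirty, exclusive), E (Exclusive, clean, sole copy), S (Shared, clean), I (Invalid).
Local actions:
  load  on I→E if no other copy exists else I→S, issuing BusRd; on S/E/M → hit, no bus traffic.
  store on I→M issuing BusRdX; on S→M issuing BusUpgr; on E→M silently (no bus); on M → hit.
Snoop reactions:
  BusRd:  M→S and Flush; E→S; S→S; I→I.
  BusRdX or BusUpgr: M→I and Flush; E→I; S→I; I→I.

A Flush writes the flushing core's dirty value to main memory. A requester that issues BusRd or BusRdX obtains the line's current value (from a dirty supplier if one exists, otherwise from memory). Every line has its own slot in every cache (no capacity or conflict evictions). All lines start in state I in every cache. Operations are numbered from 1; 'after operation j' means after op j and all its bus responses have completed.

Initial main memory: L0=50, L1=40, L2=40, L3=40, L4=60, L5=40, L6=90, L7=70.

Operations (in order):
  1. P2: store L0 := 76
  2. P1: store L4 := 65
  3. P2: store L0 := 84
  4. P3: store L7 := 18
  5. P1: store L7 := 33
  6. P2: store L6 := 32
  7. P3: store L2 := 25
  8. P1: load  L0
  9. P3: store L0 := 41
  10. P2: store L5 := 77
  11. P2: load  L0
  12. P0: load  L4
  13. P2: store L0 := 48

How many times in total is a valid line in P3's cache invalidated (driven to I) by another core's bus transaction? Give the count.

  op1 P2: store L0 := 76 → I/I/M/I on L0; bus BusRdX; mem=50
  op2 P1: store L4 := 65 → I/M/I/I on L4; bus BusRdX; mem=60
  op3 P2: store L0 := 84 → I/I/M/I on L0; bus (none); mem=50
  op4 P3: store L7 := 18 → I/I/I/M on L7; bus BusRdX; mem=70
  op5 P1: store L7 := 33 → I/M/I/I on L7; bus BusRdX Flush; mem=18
  op6 P2: store L6 := 32 → I/I/M/I on L6; bus BusRdX; mem=90
  op7 P3: store L2 := 25 → I/I/I/M on L2; bus BusRdX; mem=40
  op8 P1: load  L0 → I/S/S/I on L0; bus BusRd Flush; mem=84
  op9 P3: store L0 := 41 → I/I/I/M on L0; bus BusRdX; mem=84
  op10 P2: store L5 := 77 → I/I/M/I on L5; bus BusRdX; mem=40
  op11 P2: load  L0 → I/I/S/S on L0; bus BusRd Flush; mem=41
  op12 P0: load  L4 → S/S/I/I on L4; bus BusRd Flush; mem=65
  op13 P2: store L0 := 48 → I/I/M/I on L0; bus BusUpgr; mem=41

invalidations = 2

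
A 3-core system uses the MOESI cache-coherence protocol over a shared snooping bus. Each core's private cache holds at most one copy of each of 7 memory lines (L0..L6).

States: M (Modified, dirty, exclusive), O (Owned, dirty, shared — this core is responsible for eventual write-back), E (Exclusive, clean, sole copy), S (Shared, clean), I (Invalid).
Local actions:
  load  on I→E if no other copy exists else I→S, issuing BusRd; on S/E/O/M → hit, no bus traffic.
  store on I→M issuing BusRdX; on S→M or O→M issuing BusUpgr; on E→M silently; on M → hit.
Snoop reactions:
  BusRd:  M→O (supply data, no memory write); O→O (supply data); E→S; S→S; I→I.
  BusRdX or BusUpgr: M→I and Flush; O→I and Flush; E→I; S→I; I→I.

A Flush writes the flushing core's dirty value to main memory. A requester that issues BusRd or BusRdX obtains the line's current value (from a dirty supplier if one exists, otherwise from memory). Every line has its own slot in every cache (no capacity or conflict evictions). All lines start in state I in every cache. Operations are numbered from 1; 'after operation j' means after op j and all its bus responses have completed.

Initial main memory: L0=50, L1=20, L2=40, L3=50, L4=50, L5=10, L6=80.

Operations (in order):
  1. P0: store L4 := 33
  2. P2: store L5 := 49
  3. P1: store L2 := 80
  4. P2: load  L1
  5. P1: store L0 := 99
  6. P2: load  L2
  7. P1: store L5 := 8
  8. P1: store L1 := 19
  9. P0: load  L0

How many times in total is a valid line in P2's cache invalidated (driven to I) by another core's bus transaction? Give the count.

step 1: P0: store L4 := 33  ⟶  MII  (L4)  txn=BusRdX  M[L4]=50
step 2: P2: store L5 := 49  ⟶  IIM  (L5)  txn=BusRdX  M[L5]=10
step 3: P1: store L2 := 80  ⟶  IMI  (L2)  txn=BusRdX  M[L2]=40
step 4: P2: load  L1  ⟶  IIE  (L1)  txn=BusRd  M[L1]=20
step 5: P1: store L0 := 99  ⟶  IMI  (L0)  txn=BusRdX  M[L0]=50
step 6: P2: load  L2  ⟶  IOS  (L2)  txn=BusRd  M[L2]=40
step 7: P1: store L5 := 8  ⟶  IMI  (L5)  txn=BusRdX+Flush  M[L5]=49
step 8: P1: store L1 := 19  ⟶  IMI  (L1)  txn=BusRdX  M[L1]=20
step 9: P0: load  L0  ⟶  SOI  (L0)  txn=BusRd  M[L0]=50

invalidations = 2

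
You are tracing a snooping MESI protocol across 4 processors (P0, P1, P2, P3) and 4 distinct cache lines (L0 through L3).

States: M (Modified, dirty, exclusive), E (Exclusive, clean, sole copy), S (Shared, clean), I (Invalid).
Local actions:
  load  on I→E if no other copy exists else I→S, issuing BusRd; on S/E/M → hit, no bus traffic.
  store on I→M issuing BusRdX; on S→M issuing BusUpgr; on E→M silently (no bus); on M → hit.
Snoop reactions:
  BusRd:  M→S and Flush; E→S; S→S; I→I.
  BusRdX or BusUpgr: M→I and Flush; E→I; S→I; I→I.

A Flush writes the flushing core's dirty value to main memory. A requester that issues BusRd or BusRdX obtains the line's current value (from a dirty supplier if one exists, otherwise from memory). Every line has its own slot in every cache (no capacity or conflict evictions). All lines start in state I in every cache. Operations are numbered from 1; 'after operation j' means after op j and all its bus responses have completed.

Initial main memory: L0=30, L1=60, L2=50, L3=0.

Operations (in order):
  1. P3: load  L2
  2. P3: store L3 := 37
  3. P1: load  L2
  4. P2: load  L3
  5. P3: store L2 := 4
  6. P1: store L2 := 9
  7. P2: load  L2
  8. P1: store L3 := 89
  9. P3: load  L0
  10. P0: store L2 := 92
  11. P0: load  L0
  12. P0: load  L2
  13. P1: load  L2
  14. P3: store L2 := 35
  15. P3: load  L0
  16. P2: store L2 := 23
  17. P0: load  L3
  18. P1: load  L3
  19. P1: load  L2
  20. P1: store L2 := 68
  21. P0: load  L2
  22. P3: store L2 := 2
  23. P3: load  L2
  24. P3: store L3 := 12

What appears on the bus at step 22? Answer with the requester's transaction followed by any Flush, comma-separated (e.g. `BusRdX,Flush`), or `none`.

bus = BusRdX

1. P3: load  L2  bus=[BusRd]  L2: P0=I P1=I P2=I P3=E  mem[L2]=50
2. P3: store L3 := 37  bus=[BusRdX]  L3: P0=I P1=I P2=I P3=M  mem[L3]=0
3. P1: load  L2  bus=[BusRd]  L2: P0=I P1=S P2=I P3=S  mem[L2]=50
4. P2: load  L3  bus=[BusRd,Flush]  L3: P0=I P1=I P2=S P3=S  mem[L3]=37
5. P3: store L2 := 4  bus=[BusUpgr]  L2: P0=I P1=I P2=I P3=M  mem[L2]=50
6. P1: store L2 := 9  bus=[BusRdX,Flush]  L2: P0=I P1=M P2=I P3=I  mem[L2]=4
7. P2: load  L2  bus=[BusRd,Flush]  L2: P0=I P1=S P2=S P3=I  mem[L2]=9
8. P1: store L3 := 89  bus=[BusRdX]  L3: P0=I P1=M P2=I P3=I  mem[L3]=37
9. P3: load  L0  bus=[BusRd]  L0: P0=I P1=I P2=I P3=E  mem[L0]=30
10. P0: store L2 := 92  bus=[BusRdX]  L2: P0=M P1=I P2=I P3=I  mem[L2]=9
11. P0: load  L0  bus=[BusRd]  L0: P0=S P1=I P2=I P3=S  mem[L0]=30
12. P0: load  L2  bus=[-]  L2: P0=M P1=I P2=I P3=I  mem[L2]=9
13. P1: load  L2  bus=[BusRd,Flush]  L2: P0=S P1=S P2=I P3=I  mem[L2]=92
14. P3: store L2 := 35  bus=[BusRdX]  L2: P0=I P1=I P2=I P3=M  mem[L2]=92
15. P3: load  L0  bus=[-]  L0: P0=S P1=I P2=I P3=S  mem[L0]=30
16. P2: store L2 := 23  bus=[BusRdX,Flush]  L2: P0=I P1=I P2=M P3=I  mem[L2]=35
17. P0: load  L3  bus=[BusRd,Flush]  L3: P0=S P1=S P2=I P3=I  mem[L3]=89
18. P1: load  L3  bus=[-]  L3: P0=S P1=S P2=I P3=I  mem[L3]=89
19. P1: load  L2  bus=[BusRd,Flush]  L2: P0=I P1=S P2=S P3=I  mem[L2]=23
20. P1: store L2 := 68  bus=[BusUpgr]  L2: P0=I P1=M P2=I P3=I  mem[L2]=23
21. P0: load  L2  bus=[BusRd,Flush]  L2: P0=S P1=S P2=I P3=I  mem[L2]=68
22. P3: store L2 := 2  bus=[BusRdX]  L2: P0=I P1=I P2=I P3=M  mem[L2]=68
23. P3: load  L2  bus=[-]  L2: P0=I P1=I P2=I P3=M  mem[L2]=68
24. P3: store L3 := 12  bus=[BusRdX]  L3: P0=I P1=I P2=I P3=M  mem[L3]=89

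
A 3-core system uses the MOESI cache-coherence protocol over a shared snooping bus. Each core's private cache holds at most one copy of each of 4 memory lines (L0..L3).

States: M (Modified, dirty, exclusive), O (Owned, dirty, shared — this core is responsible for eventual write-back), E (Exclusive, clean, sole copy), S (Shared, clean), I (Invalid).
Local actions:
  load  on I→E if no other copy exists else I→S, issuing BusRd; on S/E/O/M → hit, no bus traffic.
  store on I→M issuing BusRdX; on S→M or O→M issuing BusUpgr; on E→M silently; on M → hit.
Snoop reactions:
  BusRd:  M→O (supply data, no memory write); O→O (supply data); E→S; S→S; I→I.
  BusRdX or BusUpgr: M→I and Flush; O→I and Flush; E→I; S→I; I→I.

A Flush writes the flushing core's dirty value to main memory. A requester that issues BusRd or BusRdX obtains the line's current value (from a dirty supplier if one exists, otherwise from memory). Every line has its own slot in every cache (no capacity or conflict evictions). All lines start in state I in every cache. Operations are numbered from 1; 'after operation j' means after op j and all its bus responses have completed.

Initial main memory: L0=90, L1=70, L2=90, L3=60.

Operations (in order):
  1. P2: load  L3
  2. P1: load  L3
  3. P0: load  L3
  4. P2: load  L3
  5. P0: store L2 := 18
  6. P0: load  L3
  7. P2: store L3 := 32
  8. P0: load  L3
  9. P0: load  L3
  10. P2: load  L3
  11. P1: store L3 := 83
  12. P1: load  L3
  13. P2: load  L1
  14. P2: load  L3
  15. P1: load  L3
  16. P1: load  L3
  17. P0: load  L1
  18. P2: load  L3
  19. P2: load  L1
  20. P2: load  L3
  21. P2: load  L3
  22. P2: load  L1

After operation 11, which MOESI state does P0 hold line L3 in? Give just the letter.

1. P2: load  L3  bus=[BusRd]  L3: P0=I P1=I P2=E  mem[L3]=60
2. P1: load  L3  bus=[BusRd]  L3: P0=I P1=S P2=S  mem[L3]=60
3. P0: load  L3  bus=[BusRd]  L3: P0=S P1=S P2=S  mem[L3]=60
4. P2: load  L3  bus=[-]  L3: P0=S P1=S P2=S  mem[L3]=60
5. P0: store L2 := 18  bus=[BusRdX]  L2: P0=M P1=I P2=I  mem[L2]=90
6. P0: load  L3  bus=[-]  L3: P0=S P1=S P2=S  mem[L3]=60
7. P2: store L3 := 32  bus=[BusUpgr]  L3: P0=I P1=I P2=M  mem[L3]=60
8. P0: load  L3  bus=[BusRd]  L3: P0=S P1=I P2=O  mem[L3]=60
9. P0: load  L3  bus=[-]  L3: P0=S P1=I P2=O  mem[L3]=60
10. P2: load  L3  bus=[-]  L3: P0=S P1=I P2=O  mem[L3]=60
11. P1: store L3 := 83  bus=[BusRdX,Flush]  L3: P0=I P1=M P2=I  mem[L3]=32
12. P1: load  L3  bus=[-]  L3: P0=I P1=M P2=I  mem[L3]=32
13. P2: load  L1  bus=[BusRd]  L1: P0=I P1=I P2=E  mem[L1]=70
14. P2: load  L3  bus=[BusRd]  L3: P0=I P1=O P2=S  mem[L3]=32
15. P1: load  L3  bus=[-]  L3: P0=I P1=O P2=S  mem[L3]=32
16. P1: load  L3  bus=[-]  L3: P0=I P1=O P2=S  mem[L3]=32
17. P0: load  L1  bus=[BusRd]  L1: P0=S P1=I P2=S  mem[L1]=70
18. P2: load  L3  bus=[-]  L3: P0=I P1=O P2=S  mem[L3]=32
19. P2: load  L1  bus=[-]  L1: P0=S P1=I P2=S  mem[L1]=70
20. P2: load  L3  bus=[-]  L3: P0=I P1=O P2=S  mem[L3]=32
21. P2: load  L3  bus=[-]  L3: P0=I P1=O P2=S  mem[L3]=32
22. P2: load  L1  bus=[-]  L1: P0=S P1=I P2=S  mem[L1]=70

state = I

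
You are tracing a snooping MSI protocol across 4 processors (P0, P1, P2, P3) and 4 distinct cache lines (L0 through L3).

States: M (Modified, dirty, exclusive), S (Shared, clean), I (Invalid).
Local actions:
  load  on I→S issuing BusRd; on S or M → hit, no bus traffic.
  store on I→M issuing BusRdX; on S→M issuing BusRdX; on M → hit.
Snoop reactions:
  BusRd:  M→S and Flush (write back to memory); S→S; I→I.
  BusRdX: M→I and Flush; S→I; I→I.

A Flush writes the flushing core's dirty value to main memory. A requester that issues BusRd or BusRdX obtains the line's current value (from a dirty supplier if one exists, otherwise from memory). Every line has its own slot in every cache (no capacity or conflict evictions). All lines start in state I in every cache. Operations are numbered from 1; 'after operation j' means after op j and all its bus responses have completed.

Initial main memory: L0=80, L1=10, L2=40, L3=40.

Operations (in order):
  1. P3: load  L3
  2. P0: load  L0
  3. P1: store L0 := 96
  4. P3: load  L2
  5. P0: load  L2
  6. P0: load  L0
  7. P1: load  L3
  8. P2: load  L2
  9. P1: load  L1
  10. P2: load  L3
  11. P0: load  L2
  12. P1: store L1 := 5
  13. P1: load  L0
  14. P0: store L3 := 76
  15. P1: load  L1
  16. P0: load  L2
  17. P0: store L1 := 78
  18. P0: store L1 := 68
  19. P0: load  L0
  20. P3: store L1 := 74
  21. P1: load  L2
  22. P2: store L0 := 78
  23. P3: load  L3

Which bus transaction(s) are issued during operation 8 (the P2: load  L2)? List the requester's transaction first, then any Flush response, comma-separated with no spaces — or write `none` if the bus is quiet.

bus = BusRd

step 1: P3: load  L3  ⟶  IIIS  (L3)  txn=BusRd  M[L3]=40
step 2: P0: load  L0  ⟶  SIII  (L0)  txn=BusRd  M[L0]=80
step 3: P1: store L0 := 96  ⟶  IMII  (L0)  txn=BusRdX  M[L0]=80
step 4: P3: load  L2  ⟶  IIIS  (L2)  txn=BusRd  M[L2]=40
step 5: P0: load  L2  ⟶  SIIS  (L2)  txn=BusRd  M[L2]=40
step 6: P0: load  L0  ⟶  SSII  (L0)  txn=BusRd+Flush  M[L0]=96
step 7: P1: load  L3  ⟶  ISIS  (L3)  txn=BusRd  M[L3]=40
step 8: P2: load  L2  ⟶  SISS  (L2)  txn=BusRd  M[L2]=40
step 9: P1: load  L1  ⟶  ISII  (L1)  txn=BusRd  M[L1]=10
step 10: P2: load  L3  ⟶  ISSS  (L3)  txn=BusRd  M[L3]=40
step 11: P0: load  L2  ⟶  SISS  (L2)  txn=∅  M[L2]=40
step 12: P1: store L1 := 5  ⟶  IMII  (L1)  txn=BusRdX  M[L1]=10
step 13: P1: load  L0  ⟶  SSII  (L0)  txn=∅  M[L0]=96
step 14: P0: store L3 := 76  ⟶  MIII  (L3)  txn=BusRdX  M[L3]=40
step 15: P1: load  L1  ⟶  IMII  (L1)  txn=∅  M[L1]=10
step 16: P0: load  L2  ⟶  SISS  (L2)  txn=∅  M[L2]=40
step 17: P0: store L1 := 78  ⟶  MIII  (L1)  txn=BusRdX+Flush  M[L1]=5
step 18: P0: store L1 := 68  ⟶  MIII  (L1)  txn=∅  M[L1]=5
step 19: P0: load  L0  ⟶  SSII  (L0)  txn=∅  M[L0]=96
step 20: P3: store L1 := 74  ⟶  IIIM  (L1)  txn=BusRdX+Flush  M[L1]=68
step 21: P1: load  L2  ⟶  SSSS  (L2)  txn=BusRd  M[L2]=40
step 22: P2: store L0 := 78  ⟶  IIMI  (L0)  txn=BusRdX  M[L0]=96
step 23: P3: load  L3  ⟶  SIIS  (L3)  txn=BusRd+Flush  M[L3]=76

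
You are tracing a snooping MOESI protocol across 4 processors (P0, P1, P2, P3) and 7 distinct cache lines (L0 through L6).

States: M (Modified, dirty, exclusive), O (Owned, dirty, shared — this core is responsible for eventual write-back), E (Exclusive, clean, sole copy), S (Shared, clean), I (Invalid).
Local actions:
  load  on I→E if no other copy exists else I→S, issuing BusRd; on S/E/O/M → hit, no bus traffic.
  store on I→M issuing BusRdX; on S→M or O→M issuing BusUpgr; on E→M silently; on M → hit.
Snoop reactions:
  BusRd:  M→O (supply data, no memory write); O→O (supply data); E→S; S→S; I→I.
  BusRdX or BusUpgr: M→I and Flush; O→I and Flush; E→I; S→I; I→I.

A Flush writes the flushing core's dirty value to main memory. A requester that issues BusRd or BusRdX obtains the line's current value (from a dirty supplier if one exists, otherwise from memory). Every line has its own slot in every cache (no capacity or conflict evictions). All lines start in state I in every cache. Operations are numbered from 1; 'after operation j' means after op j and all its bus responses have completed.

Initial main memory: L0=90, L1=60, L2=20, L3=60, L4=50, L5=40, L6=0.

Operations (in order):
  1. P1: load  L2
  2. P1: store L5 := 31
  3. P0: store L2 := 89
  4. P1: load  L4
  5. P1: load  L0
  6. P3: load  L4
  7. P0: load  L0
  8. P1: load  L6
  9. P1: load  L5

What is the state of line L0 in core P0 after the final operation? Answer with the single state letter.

state = S

1. P1: load  L2  bus=[BusRd]  L2: P0=I P1=E P2=I P3=I  mem[L2]=20
2. P1: store L5 := 31  bus=[BusRdX]  L5: P0=I P1=M P2=I P3=I  mem[L5]=40
3. P0: store L2 := 89  bus=[BusRdX]  L2: P0=M P1=I P2=I P3=I  mem[L2]=20
4. P1: load  L4  bus=[BusRd]  L4: P0=I P1=E P2=I P3=I  mem[L4]=50
5. P1: load  L0  bus=[BusRd]  L0: P0=I P1=E P2=I P3=I  mem[L0]=90
6. P3: load  L4  bus=[BusRd]  L4: P0=I P1=S P2=I P3=S  mem[L4]=50
7. P0: load  L0  bus=[BusRd]  L0: P0=S P1=S P2=I P3=I  mem[L0]=90
8. P1: load  L6  bus=[BusRd]  L6: P0=I P1=E P2=I P3=I  mem[L6]=0
9. P1: load  L5  bus=[-]  L5: P0=I P1=M P2=I P3=I  mem[L5]=40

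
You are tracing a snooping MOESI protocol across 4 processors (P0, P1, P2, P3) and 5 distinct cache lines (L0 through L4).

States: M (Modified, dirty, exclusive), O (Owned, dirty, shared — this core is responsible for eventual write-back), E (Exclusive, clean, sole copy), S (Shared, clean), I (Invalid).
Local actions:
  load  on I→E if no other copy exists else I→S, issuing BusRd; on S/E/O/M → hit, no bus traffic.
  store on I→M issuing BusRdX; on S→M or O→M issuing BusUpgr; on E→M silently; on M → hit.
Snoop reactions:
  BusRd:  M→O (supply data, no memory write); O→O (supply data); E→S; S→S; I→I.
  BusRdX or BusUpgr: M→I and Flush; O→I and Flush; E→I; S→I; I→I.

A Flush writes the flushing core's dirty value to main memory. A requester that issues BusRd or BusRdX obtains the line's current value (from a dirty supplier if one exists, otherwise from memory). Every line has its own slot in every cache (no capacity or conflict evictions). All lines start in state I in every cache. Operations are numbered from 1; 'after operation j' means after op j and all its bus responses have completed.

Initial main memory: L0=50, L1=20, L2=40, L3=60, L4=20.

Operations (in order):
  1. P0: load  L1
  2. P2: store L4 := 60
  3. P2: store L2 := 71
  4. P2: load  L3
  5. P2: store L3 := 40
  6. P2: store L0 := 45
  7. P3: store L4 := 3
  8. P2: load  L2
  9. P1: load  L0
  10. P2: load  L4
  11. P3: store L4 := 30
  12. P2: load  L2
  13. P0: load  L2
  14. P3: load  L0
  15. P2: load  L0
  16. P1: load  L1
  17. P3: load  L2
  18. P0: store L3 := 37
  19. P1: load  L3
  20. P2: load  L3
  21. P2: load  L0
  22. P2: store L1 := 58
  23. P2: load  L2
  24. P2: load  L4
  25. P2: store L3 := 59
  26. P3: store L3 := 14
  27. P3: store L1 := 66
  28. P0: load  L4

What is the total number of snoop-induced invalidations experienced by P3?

step 1: P0: load  L1  ⟶  EIII  (L1)  txn=BusRd  M[L1]=20
step 2: P2: store L4 := 60  ⟶  IIMI  (L4)  txn=BusRdX  M[L4]=20
step 3: P2: store L2 := 71  ⟶  IIMI  (L2)  txn=BusRdX  M[L2]=40
step 4: P2: load  L3  ⟶  IIEI  (L3)  txn=BusRd  M[L3]=60
step 5: P2: store L3 := 40  ⟶  IIMI  (L3)  txn=∅  M[L3]=60
step 6: P2: store L0 := 45  ⟶  IIMI  (L0)  txn=BusRdX  M[L0]=50
step 7: P3: store L4 := 3  ⟶  IIIM  (L4)  txn=BusRdX+Flush  M[L4]=60
step 8: P2: load  L2  ⟶  IIMI  (L2)  txn=∅  M[L2]=40
step 9: P1: load  L0  ⟶  ISOI  (L0)  txn=BusRd  M[L0]=50
step 10: P2: load  L4  ⟶  IISO  (L4)  txn=BusRd  M[L4]=60
step 11: P3: store L4 := 30  ⟶  IIIM  (L4)  txn=BusUpgr  M[L4]=60
step 12: P2: load  L2  ⟶  IIMI  (L2)  txn=∅  M[L2]=40
step 13: P0: load  L2  ⟶  SIOI  (L2)  txn=BusRd  M[L2]=40
step 14: P3: load  L0  ⟶  ISOS  (L0)  txn=BusRd  M[L0]=50
step 15: P2: load  L0  ⟶  ISOS  (L0)  txn=∅  M[L0]=50
step 16: P1: load  L1  ⟶  SSII  (L1)  txn=BusRd  M[L1]=20
step 17: P3: load  L2  ⟶  SIOS  (L2)  txn=BusRd  M[L2]=40
step 18: P0: store L3 := 37  ⟶  MIII  (L3)  txn=BusRdX+Flush  M[L3]=40
step 19: P1: load  L3  ⟶  OSII  (L3)  txn=BusRd  M[L3]=40
step 20: P2: load  L3  ⟶  OSSI  (L3)  txn=BusRd  M[L3]=40
step 21: P2: load  L0  ⟶  ISOS  (L0)  txn=∅  M[L0]=50
step 22: P2: store L1 := 58  ⟶  IIMI  (L1)  txn=BusRdX  M[L1]=20
step 23: P2: load  L2  ⟶  SIOS  (L2)  txn=∅  M[L2]=40
step 24: P2: load  L4  ⟶  IISO  (L4)  txn=BusRd  M[L4]=60
step 25: P2: store L3 := 59  ⟶  IIMI  (L3)  txn=BusUpgr+Flush  M[L3]=37
step 26: P3: store L3 := 14  ⟶  IIIM  (L3)  txn=BusRdX+Flush  M[L3]=59
step 27: P3: store L1 := 66  ⟶  IIIM  (L1)  txn=BusRdX+Flush  M[L1]=58
step 28: P0: load  L4  ⟶  SISO  (L4)  txn=BusRd  M[L4]=60

invalidations = 0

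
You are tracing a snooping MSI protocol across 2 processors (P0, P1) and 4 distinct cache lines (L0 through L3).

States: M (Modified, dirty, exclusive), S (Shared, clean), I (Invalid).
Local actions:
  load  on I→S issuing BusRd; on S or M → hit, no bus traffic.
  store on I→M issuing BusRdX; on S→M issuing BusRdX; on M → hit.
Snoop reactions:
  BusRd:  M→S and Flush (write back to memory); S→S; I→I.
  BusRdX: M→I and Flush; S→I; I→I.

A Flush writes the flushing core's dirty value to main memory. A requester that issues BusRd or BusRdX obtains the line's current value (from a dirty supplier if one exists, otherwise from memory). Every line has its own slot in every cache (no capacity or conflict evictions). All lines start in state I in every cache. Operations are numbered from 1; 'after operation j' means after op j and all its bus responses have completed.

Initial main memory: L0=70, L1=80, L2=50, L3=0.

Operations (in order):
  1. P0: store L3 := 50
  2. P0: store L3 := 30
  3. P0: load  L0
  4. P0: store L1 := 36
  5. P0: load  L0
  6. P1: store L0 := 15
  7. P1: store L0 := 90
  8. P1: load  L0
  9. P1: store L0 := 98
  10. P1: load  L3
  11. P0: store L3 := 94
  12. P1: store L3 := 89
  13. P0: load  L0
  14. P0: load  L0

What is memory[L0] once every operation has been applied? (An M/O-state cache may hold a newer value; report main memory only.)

memory[L0] = 98

step 1: P0: store L3 := 50  ⟶  MI  (L3)  txn=BusRdX  M[L3]=0
step 2: P0: store L3 := 30  ⟶  MI  (L3)  txn=∅  M[L3]=0
step 3: P0: load  L0  ⟶  SI  (L0)  txn=BusRd  M[L0]=70
step 4: P0: store L1 := 36  ⟶  MI  (L1)  txn=BusRdX  M[L1]=80
step 5: P0: load  L0  ⟶  SI  (L0)  txn=∅  M[L0]=70
step 6: P1: store L0 := 15  ⟶  IM  (L0)  txn=BusRdX  M[L0]=70
step 7: P1: store L0 := 90  ⟶  IM  (L0)  txn=∅  M[L0]=70
step 8: P1: load  L0  ⟶  IM  (L0)  txn=∅  M[L0]=70
step 9: P1: store L0 := 98  ⟶  IM  (L0)  txn=∅  M[L0]=70
step 10: P1: load  L3  ⟶  SS  (L3)  txn=BusRd+Flush  M[L3]=30
step 11: P0: store L3 := 94  ⟶  MI  (L3)  txn=BusRdX  M[L3]=30
step 12: P1: store L3 := 89  ⟶  IM  (L3)  txn=BusRdX+Flush  M[L3]=94
step 13: P0: load  L0  ⟶  SS  (L0)  txn=BusRd+Flush  M[L0]=98
step 14: P0: load  L0  ⟶  SS  (L0)  txn=∅  M[L0]=98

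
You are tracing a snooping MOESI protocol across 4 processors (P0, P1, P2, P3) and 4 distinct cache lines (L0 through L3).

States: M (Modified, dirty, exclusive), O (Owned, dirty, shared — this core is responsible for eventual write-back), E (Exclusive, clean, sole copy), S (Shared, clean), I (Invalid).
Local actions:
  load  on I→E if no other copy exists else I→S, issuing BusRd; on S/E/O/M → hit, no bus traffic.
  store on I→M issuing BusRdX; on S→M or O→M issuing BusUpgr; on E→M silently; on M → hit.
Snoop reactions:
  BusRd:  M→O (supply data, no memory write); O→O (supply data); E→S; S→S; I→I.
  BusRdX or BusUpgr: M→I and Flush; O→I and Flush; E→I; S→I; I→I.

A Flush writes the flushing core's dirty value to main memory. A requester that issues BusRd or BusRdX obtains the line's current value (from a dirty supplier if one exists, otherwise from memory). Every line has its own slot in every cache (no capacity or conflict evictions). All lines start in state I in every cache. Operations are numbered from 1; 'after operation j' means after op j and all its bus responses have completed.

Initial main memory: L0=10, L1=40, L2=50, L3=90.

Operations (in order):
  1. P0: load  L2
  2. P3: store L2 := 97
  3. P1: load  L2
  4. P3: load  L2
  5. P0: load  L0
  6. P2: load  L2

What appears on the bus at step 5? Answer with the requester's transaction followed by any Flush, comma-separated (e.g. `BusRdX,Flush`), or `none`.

[1] P0: load  L2 | P0:E(50), P1:I, P2:I, P3:I | bus: BusRd
[2] P3: store L2 := 97 | P0:I, P1:I, P2:I, P3:M(97) | bus: BusRdX
[3] P1: load  L2 | P0:I, P1:S(97), P2:I, P3:O(97) | bus: BusRd
[4] P3: load  L2 | P0:I, P1:S(97), P2:I, P3:O(97) | bus: none
[5] P0: load  L0 | P0:E(10), P1:I, P2:I, P3:I | bus: BusRd
[6] P2: load  L2 | P0:I, P1:S(97), P2:S(97), P3:O(97) | bus: BusRd

bus = BusRd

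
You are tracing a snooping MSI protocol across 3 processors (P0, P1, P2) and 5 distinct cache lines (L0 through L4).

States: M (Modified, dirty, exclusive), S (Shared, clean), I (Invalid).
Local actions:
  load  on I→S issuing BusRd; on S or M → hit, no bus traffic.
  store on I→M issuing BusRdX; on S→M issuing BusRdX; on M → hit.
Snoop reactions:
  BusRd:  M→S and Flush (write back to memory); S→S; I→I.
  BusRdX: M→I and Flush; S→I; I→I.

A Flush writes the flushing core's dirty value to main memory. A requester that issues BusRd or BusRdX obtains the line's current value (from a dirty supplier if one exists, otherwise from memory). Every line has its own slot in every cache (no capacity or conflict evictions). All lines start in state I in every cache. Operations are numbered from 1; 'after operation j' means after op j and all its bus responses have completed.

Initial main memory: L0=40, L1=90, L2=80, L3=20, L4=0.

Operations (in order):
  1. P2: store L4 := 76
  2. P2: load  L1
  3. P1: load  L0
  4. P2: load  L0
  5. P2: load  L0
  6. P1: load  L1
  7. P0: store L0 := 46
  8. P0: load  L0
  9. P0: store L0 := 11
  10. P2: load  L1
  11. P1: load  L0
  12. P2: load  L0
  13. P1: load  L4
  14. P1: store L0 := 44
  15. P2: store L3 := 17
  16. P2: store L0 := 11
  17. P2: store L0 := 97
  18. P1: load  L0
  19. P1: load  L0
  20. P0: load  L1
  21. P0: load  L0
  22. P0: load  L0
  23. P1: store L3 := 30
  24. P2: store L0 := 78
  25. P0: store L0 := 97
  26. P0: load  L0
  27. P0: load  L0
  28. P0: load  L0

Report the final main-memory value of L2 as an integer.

1. P2: store L4 := 76  bus=[BusRdX]  L4: P0=I P1=I P2=M  mem[L4]=0
2. P2: load  L1  bus=[BusRd]  L1: P0=I P1=I P2=S  mem[L1]=90
3. P1: load  L0  bus=[BusRd]  L0: P0=I P1=S P2=I  mem[L0]=40
4. P2: load  L0  bus=[BusRd]  L0: P0=I P1=S P2=S  mem[L0]=40
5. P2: load  L0  bus=[-]  L0: P0=I P1=S P2=S  mem[L0]=40
6. P1: load  L1  bus=[BusRd]  L1: P0=I P1=S P2=S  mem[L1]=90
7. P0: store L0 := 46  bus=[BusRdX]  L0: P0=M P1=I P2=I  mem[L0]=40
8. P0: load  L0  bus=[-]  L0: P0=M P1=I P2=I  mem[L0]=40
9. P0: store L0 := 11  bus=[-]  L0: P0=M P1=I P2=I  mem[L0]=40
10. P2: load  L1  bus=[-]  L1: P0=I P1=S P2=S  mem[L1]=90
11. P1: load  L0  bus=[BusRd,Flush]  L0: P0=S P1=S P2=I  mem[L0]=11
12. P2: load  L0  bus=[BusRd]  L0: P0=S P1=S P2=S  mem[L0]=11
13. P1: load  L4  bus=[BusRd,Flush]  L4: P0=I P1=S P2=S  mem[L4]=76
14. P1: store L0 := 44  bus=[BusRdX]  L0: P0=I P1=M P2=I  mem[L0]=11
15. P2: store L3 := 17  bus=[BusRdX]  L3: P0=I P1=I P2=M  mem[L3]=20
16. P2: store L0 := 11  bus=[BusRdX,Flush]  L0: P0=I P1=I P2=M  mem[L0]=44
17. P2: store L0 := 97  bus=[-]  L0: P0=I P1=I P2=M  mem[L0]=44
18. P1: load  L0  bus=[BusRd,Flush]  L0: P0=I P1=S P2=S  mem[L0]=97
19. P1: load  L0  bus=[-]  L0: P0=I P1=S P2=S  mem[L0]=97
20. P0: load  L1  bus=[BusRd]  L1: P0=S P1=S P2=S  mem[L1]=90
21. P0: load  L0  bus=[BusRd]  L0: P0=S P1=S P2=S  mem[L0]=97
22. P0: load  L0  bus=[-]  L0: P0=S P1=S P2=S  mem[L0]=97
23. P1: store L3 := 30  bus=[BusRdX,Flush]  L3: P0=I P1=M P2=I  mem[L3]=17
24. P2: store L0 := 78  bus=[BusRdX]  L0: P0=I P1=I P2=M  mem[L0]=97
25. P0: store L0 := 97  bus=[BusRdX,Flush]  L0: P0=M P1=I P2=I  mem[L0]=78
26. P0: load  L0  bus=[-]  L0: P0=M P1=I P2=I  mem[L0]=78
27. P0: load  L0  bus=[-]  L0: P0=M P1=I P2=I  mem[L0]=78
28. P0: load  L0  bus=[-]  L0: P0=M P1=I P2=I  mem[L0]=78

memory[L2] = 80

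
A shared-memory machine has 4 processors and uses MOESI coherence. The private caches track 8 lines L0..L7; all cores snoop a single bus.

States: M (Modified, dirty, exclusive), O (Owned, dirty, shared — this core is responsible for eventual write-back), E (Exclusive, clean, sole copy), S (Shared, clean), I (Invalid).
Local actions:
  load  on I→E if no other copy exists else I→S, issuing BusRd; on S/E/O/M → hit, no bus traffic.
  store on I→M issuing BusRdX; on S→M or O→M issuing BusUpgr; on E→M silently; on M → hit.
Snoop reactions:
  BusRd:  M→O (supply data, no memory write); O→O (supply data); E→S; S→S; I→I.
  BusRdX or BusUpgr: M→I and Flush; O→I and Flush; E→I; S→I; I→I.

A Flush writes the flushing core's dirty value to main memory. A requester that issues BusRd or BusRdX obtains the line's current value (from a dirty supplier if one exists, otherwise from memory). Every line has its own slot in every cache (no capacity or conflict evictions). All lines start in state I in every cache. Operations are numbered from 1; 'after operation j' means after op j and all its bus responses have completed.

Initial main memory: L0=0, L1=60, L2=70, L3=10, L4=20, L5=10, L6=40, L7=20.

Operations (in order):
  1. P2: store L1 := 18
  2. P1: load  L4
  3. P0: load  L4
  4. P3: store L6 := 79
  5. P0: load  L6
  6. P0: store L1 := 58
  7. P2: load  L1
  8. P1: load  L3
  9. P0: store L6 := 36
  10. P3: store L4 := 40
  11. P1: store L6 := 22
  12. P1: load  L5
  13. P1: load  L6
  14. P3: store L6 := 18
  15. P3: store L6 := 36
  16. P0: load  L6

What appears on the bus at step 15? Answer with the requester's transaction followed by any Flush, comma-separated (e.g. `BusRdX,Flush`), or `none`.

  op1 P2: store L1 := 18 → I/I/M/I on L1; bus BusRdX; mem=60
  op2 P1: load  L4 → I/E/I/I on L4; bus BusRd; mem=20
  op3 P0: load  L4 → S/S/I/I on L4; bus BusRd; mem=20
  op4 P3: store L6 := 79 → I/I/I/M on L6; bus BusRdX; mem=40
  op5 P0: load  L6 → S/I/I/O on L6; bus BusRd; mem=40
  op6 P0: store L1 := 58 → M/I/I/I on L1; bus BusRdX Flush; mem=18
  op7 P2: load  L1 → O/I/S/I on L1; bus BusRd; mem=18
  op8 P1: load  L3 → I/E/I/I on L3; bus BusRd; mem=10
  op9 P0: store L6 := 36 → M/I/I/I on L6; bus BusUpgr Flush; mem=79
  op10 P3: store L4 := 40 → I/I/I/M on L4; bus BusRdX; mem=20
  op11 P1: store L6 := 22 → I/M/I/I on L6; bus BusRdX Flush; mem=36
  op12 P1: load  L5 → I/E/I/I on L5; bus BusRd; mem=10
  op13 P1: load  L6 → I/M/I/I on L6; bus (none); mem=36
  op14 P3: store L6 := 18 → I/I/I/M on L6; bus BusRdX Flush; mem=22
  op15 P3: store L6 := 36 → I/I/I/M on L6; bus (none); mem=22
  op16 P0: load  L6 → S/I/I/O on L6; bus BusRd; mem=22

bus = none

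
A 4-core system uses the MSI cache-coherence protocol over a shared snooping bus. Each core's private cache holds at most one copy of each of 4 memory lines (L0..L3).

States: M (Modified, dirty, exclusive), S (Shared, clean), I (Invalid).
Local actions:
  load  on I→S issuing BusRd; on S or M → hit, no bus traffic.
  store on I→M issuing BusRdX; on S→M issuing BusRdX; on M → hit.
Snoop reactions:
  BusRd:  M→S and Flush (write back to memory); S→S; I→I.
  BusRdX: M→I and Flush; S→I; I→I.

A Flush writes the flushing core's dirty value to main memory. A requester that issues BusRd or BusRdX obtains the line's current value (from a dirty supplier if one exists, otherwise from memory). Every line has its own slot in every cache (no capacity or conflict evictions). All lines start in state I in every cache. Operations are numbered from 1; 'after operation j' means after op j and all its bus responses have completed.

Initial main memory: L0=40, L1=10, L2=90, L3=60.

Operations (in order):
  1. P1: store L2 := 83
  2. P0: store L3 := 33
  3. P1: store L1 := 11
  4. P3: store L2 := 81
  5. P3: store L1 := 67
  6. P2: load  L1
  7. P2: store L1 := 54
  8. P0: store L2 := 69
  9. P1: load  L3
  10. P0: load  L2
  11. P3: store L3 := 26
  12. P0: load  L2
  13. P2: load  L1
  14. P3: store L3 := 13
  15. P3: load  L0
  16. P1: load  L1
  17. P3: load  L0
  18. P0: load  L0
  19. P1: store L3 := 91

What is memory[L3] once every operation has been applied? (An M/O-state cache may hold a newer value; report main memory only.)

  op1 P1: store L2 := 83 → I/M/I/I on L2; bus BusRdX; mem=90
  op2 P0: store L3 := 33 → M/I/I/I on L3; bus BusRdX; mem=60
  op3 P1: store L1 := 11 → I/M/I/I on L1; bus BusRdX; mem=10
  op4 P3: store L2 := 81 → I/I/I/M on L2; bus BusRdX Flush; mem=83
  op5 P3: store L1 := 67 → I/I/I/M on L1; bus BusRdX Flush; mem=11
  op6 P2: load  L1 → I/I/S/S on L1; bus BusRd Flush; mem=67
  op7 P2: store L1 := 54 → I/I/M/I on L1; bus BusRdX; mem=67
  op8 P0: store L2 := 69 → M/I/I/I on L2; bus BusRdX Flush; mem=81
  op9 P1: load  L3 → S/S/I/I on L3; bus BusRd Flush; mem=33
  op10 P0: load  L2 → M/I/I/I on L2; bus (none); mem=81
  op11 P3: store L3 := 26 → I/I/I/M on L3; bus BusRdX; mem=33
  op12 P0: load  L2 → M/I/I/I on L2; bus (none); mem=81
  op13 P2: load  L1 → I/I/M/I on L1; bus (none); mem=67
  op14 P3: store L3 := 13 → I/I/I/M on L3; bus (none); mem=33
  op15 P3: load  L0 → I/I/I/S on L0; bus BusRd; mem=40
  op16 P1: load  L1 → I/S/S/I on L1; bus BusRd Flush; mem=54
  op17 P3: load  L0 → I/I/I/S on L0; bus (none); mem=40
  op18 P0: load  L0 → S/I/I/S on L0; bus BusRd; mem=40
  op19 P1: store L3 := 91 → I/M/I/I on L3; bus BusRdX Flush; mem=13

memory[L3] = 13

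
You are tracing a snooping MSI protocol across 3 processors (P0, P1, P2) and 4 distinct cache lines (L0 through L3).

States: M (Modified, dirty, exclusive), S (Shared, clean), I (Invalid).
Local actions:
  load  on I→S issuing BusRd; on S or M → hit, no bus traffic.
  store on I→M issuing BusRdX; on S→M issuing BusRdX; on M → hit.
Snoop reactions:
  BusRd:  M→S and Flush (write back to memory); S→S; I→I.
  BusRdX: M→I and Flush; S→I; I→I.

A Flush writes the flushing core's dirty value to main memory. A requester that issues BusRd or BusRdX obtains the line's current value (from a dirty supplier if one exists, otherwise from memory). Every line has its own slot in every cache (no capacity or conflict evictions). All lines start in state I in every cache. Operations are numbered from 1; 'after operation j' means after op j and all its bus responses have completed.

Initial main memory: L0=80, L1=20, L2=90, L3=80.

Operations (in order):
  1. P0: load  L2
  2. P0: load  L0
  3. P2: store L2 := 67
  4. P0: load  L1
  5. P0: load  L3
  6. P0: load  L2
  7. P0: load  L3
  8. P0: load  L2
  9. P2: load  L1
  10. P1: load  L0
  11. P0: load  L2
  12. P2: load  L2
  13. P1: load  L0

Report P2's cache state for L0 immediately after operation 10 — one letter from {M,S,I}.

[1] P0: load  L2 | P0:S(90), P1:I, P2:I | bus: BusRd
[2] P0: load  L0 | P0:S(80), P1:I, P2:I | bus: BusRd
[3] P2: store L2 := 67 | P0:I, P1:I, P2:M(67) | bus: BusRdX
[4] P0: load  L1 | P0:S(20), P1:I, P2:I | bus: BusRd
[5] P0: load  L3 | P0:S(80), P1:I, P2:I | bus: BusRd
[6] P0: load  L2 | P0:S(67), P1:I, P2:S(67) | bus: BusRd,Flush
[7] P0: load  L3 | P0:S(80), P1:I, P2:I | bus: none
[8] P0: load  L2 | P0:S(67), P1:I, P2:S(67) | bus: none
[9] P2: load  L1 | P0:S(20), P1:I, P2:S(20) | bus: BusRd
[10] P1: load  L0 | P0:S(80), P1:S(80), P2:I | bus: BusRd
[11] P0: load  L2 | P0:S(67), P1:I, P2:S(67) | bus: none
[12] P2: load  L2 | P0:S(67), P1:I, P2:S(67) | bus: none
[13] P1: load  L0 | P0:S(80), P1:S(80), P2:I | bus: none

state = I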